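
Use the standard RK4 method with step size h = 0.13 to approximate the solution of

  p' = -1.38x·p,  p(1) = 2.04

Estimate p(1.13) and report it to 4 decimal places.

RK4: k1 = f(x_n, p_n); k2 = f(x_n + h/2, p_n + (h/2)·k1); k3 = f(x_n + h/2, p_n + (h/2)·k2); k4 = f(x_n + h, p_n + h·k3); p_{n+1} = p_n + (h/6)·(k1 + 2k2 + 2k3 + k4).
x=1.000000, p=2.040000:
  k1 = f(1.000000, 2.040000) = -2.815200
  k2 = f(1.065000, 1.857012) = -2.729251
  k3 = f(1.065000, 1.862599) = -2.737461
  k4 = f(1.130000, 1.684130) = -2.626232
  p ← 2.040000 + (0.13/6)·(k1 + 2k2 + 2k3 + k4) = 1.685211
p(1.13) ≈ 1.6852

1.6852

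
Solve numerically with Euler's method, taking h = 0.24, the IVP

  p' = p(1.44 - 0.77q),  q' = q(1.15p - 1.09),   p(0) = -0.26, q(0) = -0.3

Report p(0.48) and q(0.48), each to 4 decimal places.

Euler on (p,q): p_{n+1} = p_n + h·p', q_{n+1} = q_n + h·q'.
0.000000: (-0.260000, -0.300000); f=(-0.434460, 0.416700) → (-0.364270, -0.199992)
0.240000: (-0.364270, -0.199992); f=(-0.580645, 0.301770) → (-0.503625, -0.127567)
(p(0.48), q(0.48)) ≈ (-0.5036, -0.1276)

-0.5036, -0.1276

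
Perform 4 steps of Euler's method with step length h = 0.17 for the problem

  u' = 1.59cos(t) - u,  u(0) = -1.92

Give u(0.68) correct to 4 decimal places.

-0.1257

Euler: u_{n+1} = u_n + h·f(t_n, u_n).
t=0.000000, u=-1.920000: f=3.510000 → u ← -1.920000 + 0.17·3.510000 = -1.323300
t=0.170000, u=-1.323300: f=2.890380 → u ← -1.323300 + 0.17·2.890380 = -0.831935
t=0.340000, u=-0.831935: f=2.330915 → u ← -0.831935 + 0.17·2.330915 = -0.435680
t=0.510000, u=-0.435680: f=1.823344 → u ← -0.435680 + 0.17·1.823344 = -0.125711
u(0.68) ≈ -0.1257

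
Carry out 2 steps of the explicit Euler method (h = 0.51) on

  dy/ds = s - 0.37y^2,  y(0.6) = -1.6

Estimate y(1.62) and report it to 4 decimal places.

-1.8069

Euler: y_{n+1} = y_n + h·f(s_n, y_n).
s=0.600000, y=-1.600000: f=-0.347200 → y ← -1.600000 + 0.51·(-0.347200) = -1.777072
s=1.110000, y=-1.777072: f=-0.058454 → y ← -1.777072 + 0.51·(-0.058454) = -1.806884
y(1.62) ≈ -1.8069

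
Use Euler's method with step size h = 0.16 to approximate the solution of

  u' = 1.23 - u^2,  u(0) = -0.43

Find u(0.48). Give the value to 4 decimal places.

0.1188

Euler: u_{n+1} = u_n + h·f(t_n, u_n).
t=0.000000, u=-0.430000: f=1.045100 → u ← -0.430000 + 0.16·1.045100 = -0.262784
t=0.160000, u=-0.262784: f=1.160945 → u ← -0.262784 + 0.16·1.160945 = -0.077033
t=0.320000, u=-0.077033: f=1.224066 → u ← -0.077033 + 0.16·1.224066 = 0.118818
u(0.48) ≈ 0.1188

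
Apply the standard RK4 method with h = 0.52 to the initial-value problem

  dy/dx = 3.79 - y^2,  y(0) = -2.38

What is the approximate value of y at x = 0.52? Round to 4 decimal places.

-8.6105

RK4: k1 = f(x_n, y_n); k2 = f(x_n + h/2, y_n + (h/2)·k1); k3 = f(x_n + h/2, y_n + (h/2)·k2); k4 = f(x_n + h, y_n + h·k3); y_{n+1} = y_n + (h/6)·(k1 + 2k2 + 2k3 + k4).
x=0.000000, y=-2.380000:
  k1 = f(0.000000, -2.380000) = -1.874400
  k2 = f(0.260000, -2.867344) = -4.431662
  k3 = f(0.260000, -3.532232) = -8.686663
  k4 = f(0.520000, -6.897065) = -43.779503
  y ← -2.380000 + (0.52/6)·(k1 + 2k2 + 2k3 + k4) = -8.610514
y(0.52) ≈ -8.6105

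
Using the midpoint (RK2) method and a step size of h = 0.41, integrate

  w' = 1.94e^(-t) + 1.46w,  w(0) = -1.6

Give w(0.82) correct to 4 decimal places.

Midpoint: k1 = f(t_n, w_n); k2 = f(t_n + h/2, w_n + (h/2)·k1); w_{n+1} = w_n + h·k2.
t=0.000000, w=-1.600000:
  k1 = f(0.000000, -1.600000) = -0.396000
  k2 = f(0.205000, -1.681180) = -0.874107
  w ← -1.600000 + 0.41·(-0.874107) = -1.958384
t=0.410000, w=-1.958384:
  k1 = f(0.410000, -1.958384) = -1.571759
  k2 = f(0.615000, -2.280594) = -2.280825
  w ← -1.958384 + 0.41·(-2.280825) = -2.893522
w(0.82) ≈ -2.8935

-2.8935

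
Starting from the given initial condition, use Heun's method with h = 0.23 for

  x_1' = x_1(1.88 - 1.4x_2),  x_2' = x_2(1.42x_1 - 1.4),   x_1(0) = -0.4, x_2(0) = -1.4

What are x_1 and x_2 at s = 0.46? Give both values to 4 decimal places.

-1.5170, -0.4702

Heun on (x_1,x_2): k1 = f(s_n, state_n); k2 = f(s_n + h, state_n + h·k1); state_{n+1} = state_n + (h/2)·(k1 + k2).
0.000000: (-0.400000, -1.400000)
  k1 = (-1.536000, 2.755200)
  predictor → (-0.753280, -0.766304)
  k2 = (-2.224304, 1.892508)
  → (-0.832435, -0.865514)
0.230000: (-0.832435, -0.865514)
  k1 = (-2.573655, 2.234806)
  predictor → (-1.424376, -0.351508)
  k2 = (-3.378778, 1.203077)
  → (-1.516965, -0.470157)
(x_1(0.46), x_2(0.46)) ≈ (-1.5170, -0.4702)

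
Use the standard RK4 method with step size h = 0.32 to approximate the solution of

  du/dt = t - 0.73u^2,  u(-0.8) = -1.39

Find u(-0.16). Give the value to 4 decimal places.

RK4: k1 = f(t_n, u_n); k2 = f(t_n + h/2, u_n + (h/2)·k1); k3 = f(t_n + h/2, u_n + (h/2)·k2); k4 = f(t_n + h, u_n + h·k3); u_{n+1} = u_n + (h/6)·(k1 + 2k2 + 2k3 + k4).
t=-0.800000, u=-1.390000:
  k1 = f(-0.800000, -1.390000) = -2.210433
  k2 = f(-0.640000, -1.743669) = -2.859479
  k3 = f(-0.640000, -1.847517) = -3.131722
  k4 = f(-0.480000, -2.392151) = -4.657342
  u ← -1.390000 + (0.32/6)·(k1 + 2k2 + 2k3 + k4) = -2.395343
t=-0.480000, u=-2.395343:
  k1 = f(-0.480000, -2.395343) = -4.668497
  k2 = f(-0.320000, -3.142302) = -7.528067
  k3 = f(-0.320000, -3.599834) = -9.779925
  k4 = f(-0.160000, -5.524919) = -22.443051
  u ← -2.395343 + (0.32/6)·(k1 + 2k2 + 2k3 + k4) = -5.687478
u(-0.16) ≈ -5.6875

-5.6875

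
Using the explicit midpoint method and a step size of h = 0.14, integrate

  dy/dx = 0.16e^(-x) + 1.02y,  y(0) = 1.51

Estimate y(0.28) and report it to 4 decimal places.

2.0529

Midpoint: k1 = f(x_n, y_n); k2 = f(x_n + h/2, y_n + (h/2)·k1); y_{n+1} = y_n + h·k2.
x=0.000000, y=1.510000:
  k1 = f(0.000000, 1.510000) = 1.700200
  k2 = f(0.070000, 1.629014) = 1.810777
  y ← 1.510000 + 0.14·1.810777 = 1.763509
x=0.140000, y=1.763509:
  k1 = f(0.140000, 1.763509) = 1.937876
  k2 = f(0.210000, 1.899160) = 2.066837
  y ← 1.763509 + 0.14·2.066837 = 2.052866
y(0.28) ≈ 2.0529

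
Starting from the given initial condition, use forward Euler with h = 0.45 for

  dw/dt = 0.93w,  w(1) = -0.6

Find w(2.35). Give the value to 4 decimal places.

-1.7125

Euler: w_{n+1} = w_n + h·f(t_n, w_n).
t=1.000000, w=-0.600000: f=-0.558000 → w ← -0.600000 + 0.45·(-0.558000) = -0.851100
t=1.450000, w=-0.851100: f=-0.791523 → w ← -0.851100 + 0.45·(-0.791523) = -1.207285
t=1.900000, w=-1.207285: f=-1.122775 → w ← -1.207285 + 0.45·(-1.122775) = -1.712534
w(2.35) ≈ -1.7125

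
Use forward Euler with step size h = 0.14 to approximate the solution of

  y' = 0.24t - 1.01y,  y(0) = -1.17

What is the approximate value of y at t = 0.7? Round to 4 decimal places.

Euler: y_{n+1} = y_n + h·f(t_n, y_n).
t=0.000000, y=-1.170000: f=1.181700 → y ← -1.170000 + 0.14·1.181700 = -1.004562
t=0.140000, y=-1.004562: f=1.048208 → y ← -1.004562 + 0.14·1.048208 = -0.857813
t=0.280000, y=-0.857813: f=0.933591 → y ← -0.857813 + 0.14·0.933591 = -0.727110
t=0.420000, y=-0.727110: f=0.835181 → y ← -0.727110 + 0.14·0.835181 = -0.610185
t=0.560000, y=-0.610185: f=0.750687 → y ← -0.610185 + 0.14·0.750687 = -0.505089
y(0.7) ≈ -0.5051

-0.5051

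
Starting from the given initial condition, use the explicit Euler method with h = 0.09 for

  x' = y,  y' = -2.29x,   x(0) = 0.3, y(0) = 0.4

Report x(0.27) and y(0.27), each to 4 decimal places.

Euler on (x,y): x_{n+1} = x_n + h·x', y_{n+1} = y_n + h·y'.
0.000000: (0.300000, 0.400000); f=(0.400000, -0.687000) → (0.336000, 0.338170)
0.090000: (0.336000, 0.338170); f=(0.338170, -0.769440) → (0.366435, 0.268920)
0.180000: (0.366435, 0.268920); f=(0.268920, -0.839137) → (0.390638, 0.193398)
(x(0.27), y(0.27)) ≈ (0.3906, 0.1934)

0.3906, 0.1934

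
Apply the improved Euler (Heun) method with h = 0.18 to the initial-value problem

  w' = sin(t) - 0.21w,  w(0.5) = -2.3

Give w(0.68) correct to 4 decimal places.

-2.1166

Heun: k1 = f(t_n, w_n); k2 = f(t_n + h, w_n + h·k1); w_{n+1} = w_n + (h/2)·(k1 + k2).
t=0.500000, w=-2.300000:
  k1 = f(0.500000, -2.300000) = 0.962426
  k2 = f(0.680000, -2.126763) = 1.075413
  w ← -2.300000 + (0.18/2)·(0.962426 + 1.075413) = -2.116595
w(0.68) ≈ -2.1166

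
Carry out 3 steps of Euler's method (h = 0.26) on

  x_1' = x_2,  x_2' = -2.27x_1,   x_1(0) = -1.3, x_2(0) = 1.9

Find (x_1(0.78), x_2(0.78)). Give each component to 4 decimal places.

Euler on (x_1,x_2): x_1_{n+1} = x_1_n + h·x_1', x_2_{n+1} = x_2_n + h·x_2'.
0.000000: (-1.300000, 1.900000); f=(1.900000, 2.951000) → (-0.806000, 2.667260)
0.260000: (-0.806000, 2.667260); f=(2.667260, 1.829620) → (-0.112512, 3.142961)
0.520000: (-0.112512, 3.142961); f=(3.142961, 0.255403) → (0.704658, 3.209366)
(x_1(0.78), x_2(0.78)) ≈ (0.7047, 3.2094)

0.7047, 3.2094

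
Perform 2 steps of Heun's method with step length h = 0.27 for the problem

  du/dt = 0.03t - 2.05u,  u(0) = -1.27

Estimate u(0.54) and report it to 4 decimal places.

Heun: k1 = f(t_n, u_n); k2 = f(t_n + h, u_n + h·k1); u_{n+1} = u_n + (h/2)·(k1 + k2).
t=0.000000, u=-1.270000:
  k1 = f(0.000000, -1.270000) = 2.603500
  k2 = f(0.270000, -0.567055) = 1.170563
  u ← -1.270000 + (0.27/2)·(2.603500 + 1.170563) = -0.760502
t=0.270000, u=-0.760502:
  k1 = f(0.270000, -0.760502) = 1.567128
  k2 = f(0.540000, -0.337377) = 0.707823
  u ← -0.760502 + (0.27/2)·(1.567128 + 0.707823) = -0.453383
u(0.54) ≈ -0.4534

-0.4534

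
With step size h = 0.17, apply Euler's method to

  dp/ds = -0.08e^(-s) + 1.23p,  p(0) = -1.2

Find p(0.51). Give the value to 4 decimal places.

-2.1646

Euler: p_{n+1} = p_n + h·f(s_n, p_n).
s=0.000000, p=-1.200000: f=-1.556000 → p ← -1.200000 + 0.17·(-1.556000) = -1.464520
s=0.170000, p=-1.464520: f=-1.868853 → p ← -1.464520 + 0.17·(-1.868853) = -1.782225
s=0.340000, p=-1.782225: f=-2.249078 → p ← -1.782225 + 0.17·(-2.249078) = -2.164568
p(0.51) ≈ -2.1646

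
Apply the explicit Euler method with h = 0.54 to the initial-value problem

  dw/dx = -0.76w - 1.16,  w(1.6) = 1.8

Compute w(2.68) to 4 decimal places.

-0.3700

Euler: w_{n+1} = w_n + h·f(x_n, w_n).
x=1.600000, w=1.800000: f=-2.528000 → w ← 1.800000 + 0.54·(-2.528000) = 0.434880
x=2.140000, w=0.434880: f=-1.490509 → w ← 0.434880 + 0.54·(-1.490509) = -0.369995
w(2.68) ≈ -0.3700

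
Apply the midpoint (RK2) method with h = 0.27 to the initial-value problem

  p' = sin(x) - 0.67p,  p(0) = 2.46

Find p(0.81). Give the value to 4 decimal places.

1.6995

Midpoint: k1 = f(x_n, p_n); k2 = f(x_n + h/2, p_n + (h/2)·k1); p_{n+1} = p_n + h·k2.
x=0.000000, p=2.460000:
  k1 = f(0.000000, 2.460000) = -1.648200
  k2 = f(0.135000, 2.237493) = -1.364530
  p ← 2.460000 + 0.27·(-1.364530) = 2.091577
x=0.270000, p=2.091577:
  k1 = f(0.270000, 2.091577) = -1.134625
  k2 = f(0.405000, 1.938403) = -0.904711
  p ← 2.091577 + 0.27·(-0.904711) = 1.847305
x=0.540000, p=1.847305:
  k1 = f(0.540000, 1.847305) = -0.723558
  k2 = f(0.675000, 1.749625) = -0.547351
  p ← 1.847305 + 0.27·(-0.547351) = 1.699520
p(0.81) ≈ 1.6995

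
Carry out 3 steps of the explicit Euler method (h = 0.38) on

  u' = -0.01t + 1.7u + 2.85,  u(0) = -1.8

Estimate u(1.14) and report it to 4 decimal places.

Euler: u_{n+1} = u_n + h·f(t_n, u_n).
t=0.000000, u=-1.800000: f=-0.210000 → u ← -1.800000 + 0.38·(-0.210000) = -1.879800
t=0.380000, u=-1.879800: f=-0.349460 → u ← -1.879800 + 0.38·(-0.349460) = -2.012595
t=0.760000, u=-2.012595: f=-0.579011 → u ← -2.012595 + 0.38·(-0.579011) = -2.232619
u(1.14) ≈ -2.2326

-2.2326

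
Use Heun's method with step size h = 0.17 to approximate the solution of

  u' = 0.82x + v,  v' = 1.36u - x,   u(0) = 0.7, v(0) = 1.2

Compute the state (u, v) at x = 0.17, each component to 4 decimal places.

Heun on (u,v): k1 = f(x_n, state_n); k2 = f(x_n + h, state_n + h·k1); state_{n+1} = state_n + (h/2)·(k1 + k2).
0.000000: (0.700000, 1.200000)
  k1 = (1.200000, 0.952000)
  predictor → (0.904000, 1.361840)
  k2 = (1.501240, 1.059440)
  → (0.929605, 1.370972)
(u(0.17), v(0.17)) ≈ (0.9296, 1.3710)

0.9296, 1.3710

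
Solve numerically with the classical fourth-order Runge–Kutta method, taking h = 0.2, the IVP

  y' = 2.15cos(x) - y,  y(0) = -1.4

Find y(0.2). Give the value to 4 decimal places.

RK4: k1 = f(x_n, y_n); k2 = f(x_n + h/2, y_n + (h/2)·k1); k3 = f(x_n + h/2, y_n + (h/2)·k2); k4 = f(x_n + h, y_n + h·k3); y_{n+1} = y_n + (h/6)·(k1 + 2k2 + 2k3 + k4).
x=0.000000, y=-1.400000:
  k1 = f(0.000000, -1.400000) = 3.550000
  k2 = f(0.100000, -1.045000) = 3.184259
  k3 = f(0.100000, -1.081574) = 3.220833
  k4 = f(0.200000, -0.755833) = 2.862977
  y ← -1.400000 + (0.2/6)·(k1 + 2k2 + 2k3 + k4) = -0.759228
y(0.2) ≈ -0.7592

-0.7592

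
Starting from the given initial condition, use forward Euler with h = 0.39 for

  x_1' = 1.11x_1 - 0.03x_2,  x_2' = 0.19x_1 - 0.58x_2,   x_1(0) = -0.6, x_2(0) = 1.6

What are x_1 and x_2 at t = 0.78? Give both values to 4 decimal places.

Euler on (x_1,x_2): x_1_{n+1} = x_1_n + h·x_1', x_2_{n+1} = x_2_n + h·x_2'.
0.000000: (-0.600000, 1.600000); f=(-0.714000, -1.042000) → (-0.878460, 1.193620)
0.390000: (-0.878460, 1.193620); f=(-1.010899, -0.859207) → (-1.272711, 0.858529)
(x_1(0.78), x_2(0.78)) ≈ (-1.2727, 0.8585)

-1.2727, 0.8585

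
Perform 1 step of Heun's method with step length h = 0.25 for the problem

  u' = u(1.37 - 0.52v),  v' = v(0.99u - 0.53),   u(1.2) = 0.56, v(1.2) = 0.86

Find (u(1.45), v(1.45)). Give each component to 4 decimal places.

Heun on (u,v): k1 = f(s_n, state_n); k2 = f(s_n + h, state_n + h·k1); state_{n+1} = state_n + (h/2)·(k1 + k2).
1.200000: (0.560000, 0.860000)
  k1 = (0.516768, 0.020984)
  predictor → (0.689192, 0.865246)
  k2 = (0.634106, 0.131777)
  → (0.703859, 0.879095)
(u(1.45), v(1.45)) ≈ (0.7039, 0.8791)

0.7039, 0.8791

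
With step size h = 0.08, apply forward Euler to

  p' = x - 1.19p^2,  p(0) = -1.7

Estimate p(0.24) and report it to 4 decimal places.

-2.8486

Euler: p_{n+1} = p_n + h·f(x_n, p_n).
x=0.000000, p=-1.700000: f=-3.439100 → p ← -1.700000 + 0.08·(-3.439100) = -1.975128
x=0.080000, p=-1.975128: f=-4.562345 → p ← -1.975128 + 0.08·(-4.562345) = -2.340116
x=0.160000, p=-2.340116: f=-6.356608 → p ← -2.340116 + 0.08·(-6.356608) = -2.848644
p(0.24) ≈ -2.8486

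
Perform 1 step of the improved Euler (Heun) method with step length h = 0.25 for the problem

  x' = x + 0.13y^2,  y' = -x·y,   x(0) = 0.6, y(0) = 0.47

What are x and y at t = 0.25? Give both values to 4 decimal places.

Heun on (x,y): k1 = f(t_n, state_n); k2 = f(t_n + h, state_n + h·k1); state_{n+1} = state_n + (h/2)·(k1 + k2).
0.000000: (0.600000, 0.470000)
  k1 = (0.628717, -0.282000)
  predictor → (0.757179, 0.399500)
  k2 = (0.777927, -0.302493)
  → (0.775831, 0.396938)
(x(0.25), y(0.25)) ≈ (0.7758, 0.3969)

0.7758, 0.3969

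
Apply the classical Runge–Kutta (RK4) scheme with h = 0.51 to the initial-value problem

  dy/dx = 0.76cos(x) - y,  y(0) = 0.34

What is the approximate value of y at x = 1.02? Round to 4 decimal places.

RK4: k1 = f(x_n, y_n); k2 = f(x_n + h/2, y_n + (h/2)·k1); k3 = f(x_n + h/2, y_n + (h/2)·k2); k4 = f(x_n + h, y_n + h·k3); y_{n+1} = y_n + (h/6)·(k1 + 2k2 + 2k3 + k4).
x=0.000000, y=0.340000:
  k1 = f(0.000000, 0.340000) = 0.420000
  k2 = f(0.255000, 0.447100) = 0.288324
  k3 = f(0.255000, 0.413523) = 0.321901
  k4 = f(0.510000, 0.504170) = 0.159116
  y ← 0.340000 + (0.51/6)·(k1 + 2k2 + 2k3 + k4) = 0.492963
x=0.510000, y=0.492963:
  k1 = f(0.510000, 0.492963) = 0.170323
  k2 = f(0.765000, 0.536395) = 0.011855
  k3 = f(0.765000, 0.495986) = 0.052264
  k4 = f(1.020000, 0.519618) = -0.121860
  y ← 0.492963 + (0.51/6)·(k1 + 2k2 + 2k3 + k4) = 0.507983
y(1.02) ≈ 0.5080

0.5080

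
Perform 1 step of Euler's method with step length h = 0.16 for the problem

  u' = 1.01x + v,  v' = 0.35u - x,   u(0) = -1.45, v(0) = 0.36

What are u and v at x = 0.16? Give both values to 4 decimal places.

Euler on (u,v): u_{n+1} = u_n + h·u', v_{n+1} = v_n + h·v'.
0.000000: (-1.450000, 0.360000); f=(0.360000, -0.507500) → (-1.392400, 0.278800)
(u(0.16), v(0.16)) ≈ (-1.3924, 0.2788)

-1.3924, 0.2788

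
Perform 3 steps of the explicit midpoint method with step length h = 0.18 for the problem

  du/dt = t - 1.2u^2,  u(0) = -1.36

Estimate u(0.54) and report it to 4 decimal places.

Midpoint: k1 = f(t_n, u_n); k2 = f(t_n + h/2, u_n + (h/2)·k1); u_{n+1} = u_n + h·k2.
t=0.000000, u=-1.360000:
  k1 = f(0.000000, -1.360000) = -2.219520
  k2 = f(0.090000, -1.559757) = -2.829410
  u ← -1.360000 + 0.18·(-2.829410) = -1.869294
t=0.180000, u=-1.869294:
  k1 = f(0.180000, -1.869294) = -4.013111
  k2 = f(0.270000, -2.230474) = -5.700015
  u ← -1.869294 + 0.18·(-5.700015) = -2.895296
t=0.360000, u=-2.895296:
  k1 = f(0.360000, -2.895296) = -9.699290
  k2 = f(0.450000, -3.768233) = -16.589492
  u ← -2.895296 + 0.18·(-16.589492) = -5.881405
u(0.54) ≈ -5.8814

-5.8814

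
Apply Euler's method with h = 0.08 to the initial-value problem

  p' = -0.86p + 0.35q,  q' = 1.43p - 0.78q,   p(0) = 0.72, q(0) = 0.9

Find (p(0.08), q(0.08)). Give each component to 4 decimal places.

Euler on (p,q): p_{n+1} = p_n + h·p', q_{n+1} = q_n + h·q'.
0.000000: (0.720000, 0.900000); f=(-0.304200, 0.327600) → (0.695664, 0.926208)
(p(0.08), q(0.08)) ≈ (0.6957, 0.9262)

0.6957, 0.9262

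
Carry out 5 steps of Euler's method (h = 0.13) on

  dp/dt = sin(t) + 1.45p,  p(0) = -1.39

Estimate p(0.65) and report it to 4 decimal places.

Euler: p_{n+1} = p_n + h·f(t_n, p_n).
t=0.000000, p=-1.390000: f=-2.015500 → p ← -1.390000 + 0.13·(-2.015500) = -1.652015
t=0.130000, p=-1.652015: f=-2.265788 → p ← -1.652015 + 0.13·(-2.265788) = -1.946567
t=0.260000, p=-1.946567: f=-2.565442 → p ← -1.946567 + 0.13·(-2.565442) = -2.280075
t=0.390000, p=-2.280075: f=-2.925920 → p ← -2.280075 + 0.13·(-2.925920) = -2.660444
t=0.520000, p=-2.660444: f=-3.360764 → p ← -2.660444 + 0.13·(-3.360764) = -3.097344
p(0.65) ≈ -3.0973

-3.0973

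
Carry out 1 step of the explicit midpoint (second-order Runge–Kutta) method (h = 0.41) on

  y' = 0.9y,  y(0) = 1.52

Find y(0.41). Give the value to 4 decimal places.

2.1844

Midpoint: k1 = f(t_n, y_n); k2 = f(t_n + h/2, y_n + (h/2)·k1); y_{n+1} = y_n + h·k2.
t=0.000000, y=1.520000:
  k1 = f(0.000000, 1.520000) = 1.368000
  k2 = f(0.205000, 1.800440) = 1.620396
  y ← 1.520000 + 0.41·1.620396 = 2.184362
y(0.41) ≈ 2.1844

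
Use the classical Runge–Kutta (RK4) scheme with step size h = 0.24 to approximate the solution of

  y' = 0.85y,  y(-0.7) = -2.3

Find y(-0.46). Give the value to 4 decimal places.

RK4: k1 = f(t_n, y_n); k2 = f(t_n + h/2, y_n + (h/2)·k1); k3 = f(t_n + h/2, y_n + (h/2)·k2); k4 = f(t_n + h, y_n + h·k3); y_{n+1} = y_n + (h/6)·(k1 + 2k2 + 2k3 + k4).
t=-0.700000, y=-2.300000:
  k1 = f(-0.700000, -2.300000) = -1.955000
  k2 = f(-0.580000, -2.534600) = -2.154410
  k3 = f(-0.580000, -2.558529) = -2.174750
  k4 = f(-0.460000, -2.821940) = -2.398649
  y ← -2.300000 + (0.24/6)·(k1 + 2k2 + 2k3 + k4) = -2.820479
y(-0.46) ≈ -2.8205

-2.8205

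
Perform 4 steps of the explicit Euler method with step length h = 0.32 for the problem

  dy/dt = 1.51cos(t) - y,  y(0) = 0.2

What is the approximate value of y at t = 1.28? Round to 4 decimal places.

0.9475

Euler: y_{n+1} = y_n + h·f(t_n, y_n).
t=0.000000, y=0.200000: f=1.310000 → y ← 0.200000 + 0.32·1.310000 = 0.619200
t=0.320000, y=0.619200: f=0.814145 → y ← 0.619200 + 0.32·0.814145 = 0.879727
t=0.640000, y=0.879727: f=0.331438 → y ← 0.879727 + 0.32·0.331438 = 0.985787
t=0.960000, y=0.985787: f=-0.119772 → y ← 0.985787 + 0.32·(-0.119772) = 0.947460
y(1.28) ≈ 0.9475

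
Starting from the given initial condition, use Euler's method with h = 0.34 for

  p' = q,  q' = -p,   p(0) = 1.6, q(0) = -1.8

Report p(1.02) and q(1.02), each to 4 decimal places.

-0.7201, -2.7449

Euler on (p,q): p_{n+1} = p_n + h·p', q_{n+1} = q_n + h·q'.
0.000000: (1.600000, -1.800000); f=(-1.800000, -1.600000) → (0.988000, -2.344000)
0.340000: (0.988000, -2.344000); f=(-2.344000, -0.988000) → (0.191040, -2.679920)
0.680000: (0.191040, -2.679920); f=(-2.679920, -0.191040) → (-0.720133, -2.744874)
(p(1.02), q(1.02)) ≈ (-0.7201, -2.7449)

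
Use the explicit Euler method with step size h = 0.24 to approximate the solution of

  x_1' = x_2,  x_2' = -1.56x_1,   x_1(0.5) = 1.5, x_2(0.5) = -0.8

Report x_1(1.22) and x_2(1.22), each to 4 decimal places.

Euler on (x_1,x_2): x_1_{n+1} = x_1_n + h·x_1', x_2_{n+1} = x_2_n + h·x_2'.
0.500000: (1.500000, -0.800000); f=(-0.800000, -2.340000) → (1.308000, -1.361600)
0.740000: (1.308000, -1.361600); f=(-1.361600, -2.040480) → (0.981216, -1.851315)
0.980000: (0.981216, -1.851315); f=(-1.851315, -1.530697) → (0.536900, -2.218682)
(x_1(1.22), x_2(1.22)) ≈ (0.5369, -2.2187)

0.5369, -2.2187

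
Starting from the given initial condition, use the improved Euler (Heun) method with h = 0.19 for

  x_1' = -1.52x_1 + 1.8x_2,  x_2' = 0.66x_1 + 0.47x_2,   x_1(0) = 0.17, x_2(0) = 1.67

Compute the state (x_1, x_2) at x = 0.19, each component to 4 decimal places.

Heun on (x_1,x_2): k1 = f(x_n, state_n); k2 = f(x_n + h, state_n + h·k1); state_{n+1} = state_n + (h/2)·(k1 + k2).
0.000000: (0.170000, 1.670000)
  k1 = (2.747600, 0.897100)
  predictor → (0.692044, 1.840449)
  k2 = (2.260901, 1.321760)
  → (0.645808, 1.880792)
(x_1(0.19), x_2(0.19)) ≈ (0.6458, 1.8808)

0.6458, 1.8808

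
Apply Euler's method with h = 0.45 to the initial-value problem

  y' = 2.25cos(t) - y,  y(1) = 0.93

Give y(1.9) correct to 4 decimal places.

Euler: y_{n+1} = y_n + h·f(t_n, y_n).
t=1.000000, y=0.930000: f=0.285680 → y ← 0.930000 + 0.45·0.285680 = 1.058556
t=1.450000, y=1.058556: f=-0.787425 → y ← 1.058556 + 0.45·(-0.787425) = 0.704215
y(1.9) ≈ 0.7042

0.7042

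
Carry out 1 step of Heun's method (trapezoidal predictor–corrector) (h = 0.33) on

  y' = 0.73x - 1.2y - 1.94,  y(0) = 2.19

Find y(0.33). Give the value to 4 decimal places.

Heun: k1 = f(x_n, y_n); k2 = f(x_n + h, y_n + h·k1); y_{n+1} = y_n + (h/2)·(k1 + k2).
x=0.000000, y=2.190000:
  k1 = f(0.000000, 2.190000) = -4.568000
  k2 = f(0.330000, 0.682560) = -2.518172
  y ← 2.190000 + (0.33/2)·(-4.568000 + (-2.518172)) = 1.020782
y(0.33) ≈ 1.0208

1.0208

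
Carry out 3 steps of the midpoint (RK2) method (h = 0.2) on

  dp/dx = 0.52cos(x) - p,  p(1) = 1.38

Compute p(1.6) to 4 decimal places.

0.8141

Midpoint: k1 = f(x_n, p_n); k2 = f(x_n + h/2, p_n + (h/2)·k1); p_{n+1} = p_n + h·k2.
x=1.000000, p=1.380000:
  k1 = f(1.000000, 1.380000) = -1.099043
  k2 = f(1.100000, 1.270096) = -1.034226
  p ← 1.380000 + 0.2·(-1.034226) = 1.173155
x=1.200000, p=1.173155:
  k1 = f(1.200000, 1.173155) = -0.984729
  k2 = f(1.300000, 1.074682) = -0.935583
  p ← 1.173155 + 0.2·(-0.935583) = 0.986038
x=1.400000, p=0.986038:
  k1 = f(1.400000, 0.986038) = -0.897655
  k2 = f(1.500000, 0.896273) = -0.859489
  p ← 0.986038 + 0.2·(-0.859489) = 0.814140
p(1.6) ≈ 0.8141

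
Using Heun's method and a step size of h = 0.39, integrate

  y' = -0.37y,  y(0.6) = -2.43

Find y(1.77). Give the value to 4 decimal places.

-1.5788

Heun: k1 = f(t_n, y_n); k2 = f(t_n + h, y_n + h·k1); y_{n+1} = y_n + (h/2)·(k1 + k2).
t=0.600000, y=-2.430000:
  k1 = f(0.600000, -2.430000) = 0.899100
  k2 = f(0.990000, -2.079351) = 0.769360
  y ← -2.430000 + (0.39/2)·(0.899100 + 0.769360) = -2.104650
t=0.990000, y=-2.104650:
  k1 = f(0.990000, -2.104650) = 0.778721
  k2 = f(1.380000, -1.800949) = 0.666351
  y ← -2.104650 + (0.39/2)·(0.778721 + 0.666351) = -1.822861
t=1.380000, y=-1.822861:
  k1 = f(1.380000, -1.822861) = 0.674459
  k2 = f(1.770000, -1.559822) = 0.577134
  y ← -1.822861 + (0.39/2)·(0.674459 + 0.577134) = -1.578801
y(1.77) ≈ -1.5788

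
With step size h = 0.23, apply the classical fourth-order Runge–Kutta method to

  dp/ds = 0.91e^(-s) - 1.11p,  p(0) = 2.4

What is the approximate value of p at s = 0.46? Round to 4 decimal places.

1.6980

RK4: k1 = f(s_n, p_n); k2 = f(s_n + h/2, p_n + (h/2)·k1); k3 = f(s_n + h/2, p_n + (h/2)·k2); k4 = f(s_n + h, p_n + h·k3); p_{n+1} = p_n + (h/6)·(k1 + 2k2 + 2k3 + k4).
s=0.000000, p=2.400000:
  k1 = f(0.000000, 2.400000) = -1.754000
  k2 = f(0.115000, 2.198290) = -1.628959
  k3 = f(0.115000, 2.212670) = -1.644920
  k4 = f(0.230000, 2.021668) = -1.521026
  p ← 2.400000 + (0.23/6)·(k1 + 2k2 + 2k3 + k4) = 2.023460
s=0.230000, p=2.023460:
  k1 = f(0.230000, 2.023460) = -1.523015
  k2 = f(0.345000, 1.848313) = -1.407147
  k3 = f(0.345000, 1.861638) = -1.421938
  k4 = f(0.460000, 1.696414) = -1.308552
  p ← 2.023460 + (0.23/6)·(k1 + 2k2 + 2k3 + k4) = 1.698020
p(0.46) ≈ 1.6980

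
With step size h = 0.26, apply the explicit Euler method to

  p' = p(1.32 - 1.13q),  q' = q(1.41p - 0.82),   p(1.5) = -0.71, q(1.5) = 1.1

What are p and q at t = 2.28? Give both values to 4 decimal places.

Euler on (p,q): p_{n+1} = p_n + h·p', q_{n+1} = q_n + h·q'.
1.500000: (-0.710000, 1.100000); f=(-0.054670, -2.003210) → (-0.724214, 0.579165)
1.760000: (-0.724214, 0.579165); f=(-0.481996, -1.066326) → (-0.849533, 0.301921)
2.020000: (-0.849533, 0.301921); f=(-0.831548, -0.609228) → (-1.065736, 0.143521)
(p(2.28), q(2.28)) ≈ (-1.0657, 0.1435)

-1.0657, 0.1435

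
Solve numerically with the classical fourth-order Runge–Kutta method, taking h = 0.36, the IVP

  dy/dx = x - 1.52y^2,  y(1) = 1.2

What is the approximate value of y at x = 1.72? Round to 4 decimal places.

RK4: k1 = f(x_n, y_n); k2 = f(x_n + h/2, y_n + (h/2)·k1); k3 = f(x_n + h/2, y_n + (h/2)·k2); k4 = f(x_n + h, y_n + h·k3); y_{n+1} = y_n + (h/6)·(k1 + 2k2 + 2k3 + k4).
x=1.000000, y=1.200000:
  k1 = f(1.000000, 1.200000) = -1.188800
  k2 = f(1.180000, 0.986016) = -0.297786
  k3 = f(1.180000, 1.146399) = -0.817629
  k4 = f(1.360000, 0.905654) = 0.113283
  y ← 1.200000 + (0.36/6)·(k1 + 2k2 + 2k3 + k4) = 1.001619
x=1.360000, y=1.001619:
  k1 = f(1.360000, 1.001619) = -0.164926
  k2 = f(1.540000, 0.971932) = 0.104128
  k3 = f(1.540000, 1.020362) = -0.042531
  k4 = f(1.720000, 0.986308) = 0.241339
  y ← 1.001619 + (0.36/6)·(k1 + 2k2 + 2k3 + k4) = 1.013596
y(1.72) ≈ 1.0136

1.0136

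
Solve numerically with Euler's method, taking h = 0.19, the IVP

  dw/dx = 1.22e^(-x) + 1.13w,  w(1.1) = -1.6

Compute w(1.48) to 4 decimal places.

-2.2033

Euler: w_{n+1} = w_n + h·f(x_n, w_n).
x=1.100000, w=-1.600000: f=-1.401897 → w ← -1.600000 + 0.19·(-1.401897) = -1.866360
x=1.290000, w=-1.866360: f=-1.773157 → w ← -1.866360 + 0.19·(-1.773157) = -2.203260
w(1.48) ≈ -2.2033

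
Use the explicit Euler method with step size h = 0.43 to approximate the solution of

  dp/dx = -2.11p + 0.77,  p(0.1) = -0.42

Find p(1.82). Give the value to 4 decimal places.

0.3649

Euler: p_{n+1} = p_n + h·f(x_n, p_n).
x=0.100000, p=-0.420000: f=1.656200 → p ← -0.420000 + 0.43·1.656200 = 0.292166
x=0.530000, p=0.292166: f=0.153530 → p ← 0.292166 + 0.43·0.153530 = 0.358184
x=0.960000, p=0.358184: f=0.014232 → p ← 0.358184 + 0.43·0.014232 = 0.364304
x=1.390000, p=0.364304: f=0.001319 → p ← 0.364304 + 0.43·0.001319 = 0.364871
p(1.82) ≈ 0.3649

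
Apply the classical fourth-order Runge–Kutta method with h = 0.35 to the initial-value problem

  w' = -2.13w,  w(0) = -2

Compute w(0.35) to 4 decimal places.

-0.9524

RK4: k1 = f(t_n, w_n); k2 = f(t_n + h/2, w_n + (h/2)·k1); k3 = f(t_n + h/2, w_n + (h/2)·k2); k4 = f(t_n + h, w_n + h·k3); w_{n+1} = w_n + (h/6)·(k1 + 2k2 + 2k3 + k4).
t=0.000000, w=-2.000000:
  k1 = f(0.000000, -2.000000) = 4.260000
  k2 = f(0.175000, -1.254500) = 2.672085
  k3 = f(0.175000, -1.532385) = 3.263980
  k4 = f(0.350000, -0.857607) = 1.826703
  w ← -2.000000 + (0.35/6)·(k1 + 2k2 + 2k3 + k4) = -0.952401
w(0.35) ≈ -0.9524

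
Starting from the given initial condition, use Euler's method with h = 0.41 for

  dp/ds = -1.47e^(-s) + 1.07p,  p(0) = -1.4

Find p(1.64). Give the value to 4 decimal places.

Euler: p_{n+1} = p_n + h·f(s_n, p_n).
s=0.000000, p=-1.400000: f=-2.968000 → p ← -1.400000 + 0.41·(-2.968000) = -2.616880
s=0.410000, p=-2.616880: f=-3.775627 → p ← -2.616880 + 0.41·(-3.775627) = -4.164887
s=0.820000, p=-4.164887: f=-5.103864 → p ← -4.164887 + 0.41·(-5.103864) = -6.257471
s=1.230000, p=-6.257471: f=-7.125165 → p ← -6.257471 + 0.41·(-7.125165) = -9.178789
p(1.64) ≈ -9.1788

-9.1788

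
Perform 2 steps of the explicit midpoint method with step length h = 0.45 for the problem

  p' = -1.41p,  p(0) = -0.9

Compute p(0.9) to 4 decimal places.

Midpoint: k1 = f(x_n, p_n); k2 = f(x_n + h/2, p_n + (h/2)·k1); p_{n+1} = p_n + h·k2.
x=0.000000, p=-0.900000:
  k1 = f(0.000000, -0.900000) = 1.269000
  k2 = f(0.225000, -0.614475) = 0.866410
  p ← -0.900000 + 0.45·0.866410 = -0.510116
x=0.450000, p=-0.510116:
  k1 = f(0.450000, -0.510116) = 0.719263
  k2 = f(0.675000, -0.348281) = 0.491077
  p ← -0.510116 + 0.45·0.491077 = -0.289131
p(0.9) ≈ -0.2891

-0.2891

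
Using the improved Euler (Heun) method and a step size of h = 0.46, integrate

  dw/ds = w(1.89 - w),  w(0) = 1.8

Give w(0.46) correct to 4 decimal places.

1.8439

Heun: k1 = f(s_n, w_n); k2 = f(s_n + h, w_n + h·k1); w_{n+1} = w_n + (h/2)·(k1 + k2).
s=0.000000, w=1.800000:
  k1 = f(0.000000, 1.800000) = 0.162000
  k2 = f(0.460000, 1.874520) = 0.029018
  w ← 1.800000 + (0.46/2)·(0.162000 + 0.029018) = 1.843934
w(0.46) ≈ 1.8439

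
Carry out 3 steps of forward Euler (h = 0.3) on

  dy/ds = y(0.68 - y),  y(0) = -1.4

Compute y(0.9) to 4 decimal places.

-10.6796

Euler: y_{n+1} = y_n + h·f(s_n, y_n).
s=0.000000, y=-1.400000: f=-2.912000 → y ← -1.400000 + 0.3·(-2.912000) = -2.273600
s=0.300000, y=-2.273600: f=-6.715305 → y ← -2.273600 + 0.3·(-6.715305) = -4.288191
s=0.600000, y=-4.288191: f=-21.304556 → y ← -4.288191 + 0.3·(-21.304556) = -10.679558
y(0.9) ≈ -10.6796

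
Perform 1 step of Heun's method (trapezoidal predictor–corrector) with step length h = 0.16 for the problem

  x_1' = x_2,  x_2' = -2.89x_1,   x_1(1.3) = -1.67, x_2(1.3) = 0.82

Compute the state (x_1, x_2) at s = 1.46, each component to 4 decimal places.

Heun on (x_1,x_2): k1 = f(s_n, state_n); k2 = f(s_n + h, state_n + h·k1); state_{n+1} = state_n + (h/2)·(k1 + k2).
1.300000: (-1.670000, 0.820000)
  k1 = (0.820000, 4.826300)
  predictor → (-1.538800, 1.592208)
  k2 = (1.592208, 4.447132)
  → (-1.477023, 1.561875)
(x_1(1.46), x_2(1.46)) ≈ (-1.4770, 1.5619)

-1.4770, 1.5619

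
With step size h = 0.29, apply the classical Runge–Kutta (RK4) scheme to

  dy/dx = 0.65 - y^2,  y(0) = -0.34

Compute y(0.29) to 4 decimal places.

-0.1715

RK4: k1 = f(x_n, y_n); k2 = f(x_n + h/2, y_n + (h/2)·k1); k3 = f(x_n + h/2, y_n + (h/2)·k2); k4 = f(x_n + h, y_n + h·k3); y_{n+1} = y_n + (h/6)·(k1 + 2k2 + 2k3 + k4).
x=0.000000, y=-0.340000:
  k1 = f(0.000000, -0.340000) = 0.534400
  k2 = f(0.145000, -0.262512) = 0.581087
  k3 = f(0.145000, -0.255742) = 0.584596
  k4 = f(0.290000, -0.170467) = 0.620941
  y ← -0.340000 + (0.29/6)·(k1 + 2k2 + 2k3 + k4) = -0.171476
y(0.29) ≈ -0.1715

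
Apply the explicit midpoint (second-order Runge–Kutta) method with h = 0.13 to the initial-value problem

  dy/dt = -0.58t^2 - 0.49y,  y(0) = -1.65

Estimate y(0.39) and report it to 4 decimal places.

Midpoint: k1 = f(t_n, y_n); k2 = f(t_n + h/2, y_n + (h/2)·k1); y_{n+1} = y_n + h·k2.
t=0.000000, y=-1.650000:
  k1 = f(0.000000, -1.650000) = 0.808500
  k2 = f(0.065000, -1.597447) = 0.780299
  y ← -1.650000 + 0.13·0.780299 = -1.548561
t=0.130000, y=-1.548561:
  k1 = f(0.130000, -1.548561) = 0.748993
  k2 = f(0.195000, -1.499877) = 0.712885
  y ← -1.548561 + 0.13·0.712885 = -1.455886
t=0.260000, y=-1.455886:
  k1 = f(0.260000, -1.455886) = 0.674176
  k2 = f(0.325000, -1.412065) = 0.630649
  y ← -1.455886 + 0.13·0.630649 = -1.373902
y(0.39) ≈ -1.3739

-1.3739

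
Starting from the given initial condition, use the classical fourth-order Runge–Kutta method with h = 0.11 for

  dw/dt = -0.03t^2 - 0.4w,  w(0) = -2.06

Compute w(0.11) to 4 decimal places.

RK4: k1 = f(t_n, w_n); k2 = f(t_n + h/2, w_n + (h/2)·k1); k3 = f(t_n + h/2, w_n + (h/2)·k2); k4 = f(t_n + h, w_n + h·k3); w_{n+1} = w_n + (h/6)·(k1 + 2k2 + 2k3 + k4).
t=0.000000, w=-2.060000:
  k1 = f(0.000000, -2.060000) = 0.824000
  k2 = f(0.055000, -2.014680) = 0.805781
  k3 = f(0.055000, -2.015682) = 0.806182
  k4 = f(0.110000, -1.971320) = 0.788165
  w ← -2.060000 + (0.11/6)·(k1 + 2k2 + 2k3 + k4) = -1.971338
w(0.11) ≈ -1.9713

-1.9713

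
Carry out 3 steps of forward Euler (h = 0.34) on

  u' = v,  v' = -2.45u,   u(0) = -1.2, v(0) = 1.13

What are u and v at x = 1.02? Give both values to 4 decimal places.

0.8634, 2.8856

Euler on (u,v): u_{n+1} = u_n + h·u', v_{n+1} = v_n + h·v'.
0.000000: (-1.200000, 1.130000); f=(1.130000, 2.940000) → (-0.815800, 2.129600)
0.340000: (-0.815800, 2.129600); f=(2.129600, 1.998710) → (-0.091736, 2.809161)
0.680000: (-0.091736, 2.809161); f=(2.809161, 0.224753) → (0.863379, 2.885577)
(u(1.02), v(1.02)) ≈ (0.8634, 2.8856)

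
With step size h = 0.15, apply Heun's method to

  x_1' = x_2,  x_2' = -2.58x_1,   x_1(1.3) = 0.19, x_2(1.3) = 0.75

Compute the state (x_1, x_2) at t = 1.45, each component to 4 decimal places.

0.2970, 0.6547

Heun on (x_1,x_2): k1 = f(t_n, state_n); k2 = f(t_n + h, state_n + h·k1); state_{n+1} = state_n + (h/2)·(k1 + k2).
1.300000: (0.190000, 0.750000)
  k1 = (0.750000, -0.490200)
  predictor → (0.302500, 0.676470)
  k2 = (0.676470, -0.780450)
  → (0.296985, 0.654701)
(x_1(1.45), x_2(1.45)) ≈ (0.2970, 0.6547)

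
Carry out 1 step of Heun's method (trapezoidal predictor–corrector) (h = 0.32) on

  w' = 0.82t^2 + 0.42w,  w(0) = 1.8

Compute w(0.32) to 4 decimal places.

2.0716

Heun: k1 = f(t_n, w_n); k2 = f(t_n + h, w_n + h·k1); w_{n+1} = w_n + (h/2)·(k1 + k2).
t=0.000000, w=1.800000:
  k1 = f(0.000000, 1.800000) = 0.756000
  k2 = f(0.320000, 2.041920) = 0.941574
  w ← 1.800000 + (0.32/2)·(0.756000 + 0.941574) = 2.071612
w(0.32) ≈ 2.0716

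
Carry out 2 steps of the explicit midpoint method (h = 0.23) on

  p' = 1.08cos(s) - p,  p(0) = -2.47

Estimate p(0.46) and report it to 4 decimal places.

Midpoint: k1 = f(s_n, p_n); k2 = f(s_n + h/2, p_n + (h/2)·k1); p_{n+1} = p_n + h·k2.
s=0.000000, p=-2.470000:
  k1 = f(0.000000, -2.470000) = 3.550000
  k2 = f(0.115000, -2.061750) = 3.134616
  p ← -2.470000 + 0.23·3.134616 = -1.749038
s=0.230000, p=-1.749038:
  k1 = f(0.230000, -1.749038) = 2.800598
  k2 = f(0.345000, -1.426969) = 2.443331
  p ← -1.749038 + 0.23·2.443331 = -1.187072
p(0.46) ≈ -1.1871

-1.1871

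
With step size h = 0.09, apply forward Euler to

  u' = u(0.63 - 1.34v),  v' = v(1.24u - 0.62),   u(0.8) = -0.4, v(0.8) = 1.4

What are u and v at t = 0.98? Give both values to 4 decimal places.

-0.3213, 1.1392

Euler on (u,v): u_{n+1} = u_n + h·u', v_{n+1} = v_n + h·v'.
0.800000: (-0.400000, 1.400000); f=(0.498400, -1.562400) → (-0.355144, 1.259384)
0.890000: (-0.355144, 1.259384); f=(0.375591, -1.335424) → (-0.321341, 1.139196)
(u(0.98), v(0.98)) ≈ (-0.3213, 1.1392)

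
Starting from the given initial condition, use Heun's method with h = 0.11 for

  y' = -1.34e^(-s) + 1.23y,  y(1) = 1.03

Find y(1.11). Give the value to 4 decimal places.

1.1237

Heun: k1 = f(s_n, y_n); k2 = f(s_n + h, y_n + h·k1); y_{n+1} = y_n + (h/2)·(k1 + k2).
s=1.000000, y=1.030000:
  k1 = f(1.000000, 1.030000) = 0.773942
  k2 = f(1.110000, 1.115134) = 0.930005
  y ← 1.030000 + (0.11/2)·(0.773942 + 0.930005) = 1.123717
y(1.11) ≈ 1.1237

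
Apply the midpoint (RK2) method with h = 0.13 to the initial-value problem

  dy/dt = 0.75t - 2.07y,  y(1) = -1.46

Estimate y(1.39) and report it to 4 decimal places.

Midpoint: k1 = f(t_n, y_n); k2 = f(t_n + h/2, y_n + (h/2)·k1); y_{n+1} = y_n + h·k2.
t=1.000000, y=-1.460000:
  k1 = f(1.000000, -1.460000) = 3.772200
  k2 = f(1.065000, -1.214807) = 3.313400
  y ← -1.460000 + 0.13·3.313400 = -1.029258
t=1.130000, y=-1.029258:
  k1 = f(1.130000, -1.029258) = 2.978064
  k2 = f(1.195000, -0.835684) = 2.626115
  y ← -1.029258 + 0.13·2.626115 = -0.687863
t=1.260000, y=-0.687863:
  k1 = f(1.260000, -0.687863) = 2.368876
  k2 = f(1.325000, -0.533886) = 2.098894
  y ← -0.687863 + 0.13·2.098894 = -0.415007
y(1.39) ≈ -0.4150

-0.4150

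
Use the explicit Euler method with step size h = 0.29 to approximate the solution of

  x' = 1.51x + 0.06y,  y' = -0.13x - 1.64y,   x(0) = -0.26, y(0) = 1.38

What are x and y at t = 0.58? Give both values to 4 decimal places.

Euler on (x,y): x_{n+1} = x_n + h·x', y_{n+1} = y_n + h·y'.
0.000000: (-0.260000, 1.380000); f=(-0.309800, -2.229400) → (-0.349842, 0.733474)
0.290000: (-0.349842, 0.733474); f=(-0.484253, -1.157418) → (-0.490275, 0.397823)
(x(0.58), y(0.58)) ≈ (-0.4903, 0.3978)

-0.4903, 0.3978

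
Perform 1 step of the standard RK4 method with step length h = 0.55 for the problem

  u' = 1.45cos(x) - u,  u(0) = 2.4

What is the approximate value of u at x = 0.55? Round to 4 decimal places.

RK4: k1 = f(x_n, u_n); k2 = f(x_n + h/2, u_n + (h/2)·k1); k3 = f(x_n + h/2, u_n + (h/2)·k2); k4 = f(x_n + h, u_n + h·k3); u_{n+1} = u_n + (h/6)·(k1 + 2k2 + 2k3 + k4).
x=0.000000, u=2.400000:
  k1 = f(0.000000, 2.400000) = -0.950000
  k2 = f(0.275000, 2.138750) = -0.743233
  k3 = f(0.275000, 2.195611) = -0.800094
  k4 = f(0.550000, 1.959948) = -0.723788
  u ← 2.400000 + (0.55/6)·(k1 + 2k2 + 2k3 + k4) = 1.963626
u(0.55) ≈ 1.9636

1.9636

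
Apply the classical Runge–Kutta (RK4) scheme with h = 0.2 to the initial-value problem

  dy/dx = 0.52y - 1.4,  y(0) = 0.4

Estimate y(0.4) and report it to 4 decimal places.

RK4: k1 = f(x_n, y_n); k2 = f(x_n + h/2, y_n + (h/2)·k1); k3 = f(x_n + h/2, y_n + (h/2)·k2); k4 = f(x_n + h, y_n + h·k3); y_{n+1} = y_n + (h/6)·(k1 + 2k2 + 2k3 + k4).
x=0.000000, y=0.400000:
  k1 = f(0.000000, 0.400000) = -1.192000
  k2 = f(0.100000, 0.280800) = -1.253984
  k3 = f(0.100000, 0.274602) = -1.257207
  k4 = f(0.200000, 0.148559) = -1.322750
  y ← 0.400000 + (0.2/6)·(k1 + 2k2 + 2k3 + k4) = 0.148762
x=0.200000, y=0.148762:
  k1 = f(0.200000, 0.148762) = -1.322644
  k2 = f(0.300000, 0.016498) = -1.391421
  k3 = f(0.300000, 0.009620) = -1.394998
  k4 = f(0.400000, -0.130237) = -1.467723
  y ← 0.148762 + (0.2/6)·(k1 + 2k2 + 2k3 + k4) = -0.130011
y(0.4) ≈ -0.1300

-0.1300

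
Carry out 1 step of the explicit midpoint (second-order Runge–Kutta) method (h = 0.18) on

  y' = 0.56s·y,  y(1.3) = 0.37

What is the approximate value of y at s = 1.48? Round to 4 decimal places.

0.4252

Midpoint: k1 = f(s_n, y_n); k2 = f(s_n + h/2, y_n + (h/2)·k1); y_{n+1} = y_n + h·k2.
s=1.300000, y=0.370000:
  k1 = f(1.300000, 0.370000) = 0.269360
  k2 = f(1.390000, 0.394242) = 0.306878
  y ← 0.370000 + 0.18·0.306878 = 0.425238
y(1.48) ≈ 0.4252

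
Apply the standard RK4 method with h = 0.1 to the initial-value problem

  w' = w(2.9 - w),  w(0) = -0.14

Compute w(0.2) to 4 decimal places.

RK4: k1 = f(x_n, w_n); k2 = f(x_n + h/2, w_n + (h/2)·k1); k3 = f(x_n + h/2, w_n + (h/2)·k2); k4 = f(x_n + h, w_n + h·k3); w_{n+1} = w_n + (h/6)·(k1 + 2k2 + 2k3 + k4).
x=0.000000, w=-0.140000:
  k1 = f(0.000000, -0.140000) = -0.425600
  k2 = f(0.050000, -0.161280) = -0.493723
  k3 = f(0.050000, -0.164686) = -0.504711
  k4 = f(0.100000, -0.190471) = -0.588646
  w ← -0.140000 + (0.1/6)·(k1 + 2k2 + 2k3 + k4) = -0.190185
x=0.100000, w=-0.190185:
  k1 = f(0.100000, -0.190185) = -0.587708
  k2 = f(0.150000, -0.219571) = -0.684966
  k3 = f(0.150000, -0.224434) = -0.701228
  k4 = f(0.200000, -0.260308) = -0.822654
  w ← -0.190185 + (0.1/6)·(k1 + 2k2 + 2k3 + k4) = -0.259898
w(0.2) ≈ -0.2599

-0.2599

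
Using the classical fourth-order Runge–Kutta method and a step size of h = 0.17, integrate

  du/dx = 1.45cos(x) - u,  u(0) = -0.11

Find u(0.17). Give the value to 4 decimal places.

0.1327

RK4: k1 = f(x_n, u_n); k2 = f(x_n + h/2, u_n + (h/2)·k1); k3 = f(x_n + h/2, u_n + (h/2)·k2); k4 = f(x_n + h, u_n + h·k3); u_{n+1} = u_n + (h/6)·(k1 + 2k2 + 2k3 + k4).
x=0.000000, u=-0.110000:
  k1 = f(0.000000, -0.110000) = 1.560000
  k2 = f(0.085000, 0.022600) = 1.422165
  k3 = f(0.085000, 0.010884) = 1.433881
  k4 = f(0.170000, 0.133760) = 1.295338
  u ← -0.110000 + (0.17/6)·(k1 + 2k2 + 2k3 + k4) = 0.132744
u(0.17) ≈ 0.1327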